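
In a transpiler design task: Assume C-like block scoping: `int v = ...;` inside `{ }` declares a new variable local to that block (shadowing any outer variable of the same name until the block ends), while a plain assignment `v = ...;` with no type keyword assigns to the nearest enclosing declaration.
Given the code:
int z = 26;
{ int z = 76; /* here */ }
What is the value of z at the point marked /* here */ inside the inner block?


Analyzing scoping rules:
Outer scope: declares z = 26
Inner block: 'int z = 76;' declares a NEW z that shadows the outer one
Inside the block the inner declaration is in scope -> 76
Result: 76

76


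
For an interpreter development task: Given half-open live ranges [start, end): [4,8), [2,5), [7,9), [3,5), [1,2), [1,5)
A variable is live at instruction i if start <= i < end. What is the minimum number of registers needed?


Live ranges:
  Var0: [4, 8)
  Var1: [2, 5)
  Var2: [7, 9)
  Var3: [3, 5)
  Var4: [1, 2)
  Var5: [1, 5)
Sweep-line events (position, delta, active):
  pos=1 start -> active=1
  pos=1 start -> active=2
  pos=2 end -> active=1
  pos=2 start -> active=2
  pos=3 start -> active=3
  pos=4 start -> active=4
  pos=5 end -> active=3
  pos=5 end -> active=2
  pos=5 end -> active=1
  pos=7 start -> active=2
  pos=8 end -> active=1
  pos=9 end -> active=0
Maximum simultaneous active: 4
Minimum registers needed: 4

4


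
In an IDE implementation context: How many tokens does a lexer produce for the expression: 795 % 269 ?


Scanning '795 % 269'
Token 1: '795' -> integer_literal
Token 2: '%' -> operator
Token 3: '269' -> integer_literal
Total tokens: 3

3


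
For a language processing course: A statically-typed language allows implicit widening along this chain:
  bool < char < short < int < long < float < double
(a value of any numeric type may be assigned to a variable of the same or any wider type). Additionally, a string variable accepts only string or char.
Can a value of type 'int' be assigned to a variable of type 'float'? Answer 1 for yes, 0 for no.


Target variable type: float
Source value type: int
Numeric ranks: int=3, float=5
Widening allowed iff rank(source) <= rank(target): 3 <= 5? Yes
Result: 1

1


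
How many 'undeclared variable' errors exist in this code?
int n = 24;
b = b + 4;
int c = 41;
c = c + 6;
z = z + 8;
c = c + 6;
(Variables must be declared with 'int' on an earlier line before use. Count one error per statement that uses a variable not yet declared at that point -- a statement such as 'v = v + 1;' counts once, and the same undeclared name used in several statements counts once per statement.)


Scanning code line by line:
  Line 1: declare 'n' -> declared = ['n']
  Line 2: use 'b' -> ERROR (undeclared)
  Line 3: declare 'c' -> declared = ['c', 'n']
  Line 4: use 'c' -> OK (declared)
  Line 5: use 'z' -> ERROR (undeclared)
  Line 6: use 'c' -> OK (declared)
Total undeclared variable errors: 2

2


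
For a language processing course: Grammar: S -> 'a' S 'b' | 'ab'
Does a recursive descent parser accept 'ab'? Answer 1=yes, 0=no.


Grammar accepts strings of the form a^n b^n (n >= 1)
Word: 'ab'
Counting: 1 a's and 1 b's
Check: 1 == 1? Yes
Derivation (S -> aSb applied 0 time(s), then S -> ab): S => ab
Accepted

1


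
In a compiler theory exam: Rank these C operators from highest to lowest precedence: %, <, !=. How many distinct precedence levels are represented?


Looking up precedence for each operator:
  % -> precedence 6
  < -> precedence 4
  != -> precedence 3
Sorted highest to lowest: %, <, !=
Distinct precedence values: [6, 4, 3]
Number of distinct levels: 3

3


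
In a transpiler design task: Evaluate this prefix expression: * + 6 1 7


Parsing prefix expression: * + 6 1 7
Step 1: Innermost operation '+ 6 1'
  6 + 1 = 7
Step 2: Outer operation '* [7] 7'
  7 * 7 = 49

49


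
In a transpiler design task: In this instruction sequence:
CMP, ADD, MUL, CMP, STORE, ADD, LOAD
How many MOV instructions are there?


Scanning instruction sequence for MOV:
  Position 1: CMP
  Position 2: ADD
  Position 3: MUL
  Position 4: CMP
  Position 5: STORE
  Position 6: ADD
  Position 7: LOAD
Matches at positions: []
Total MOV count: 0

0


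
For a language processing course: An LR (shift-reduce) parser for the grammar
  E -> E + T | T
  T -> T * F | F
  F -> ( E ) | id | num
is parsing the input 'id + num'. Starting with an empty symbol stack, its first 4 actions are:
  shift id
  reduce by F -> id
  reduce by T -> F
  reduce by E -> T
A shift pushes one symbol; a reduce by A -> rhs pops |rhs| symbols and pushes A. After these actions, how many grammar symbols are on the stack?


Tracking the symbol stack through each action:
  Action 1: shift 'id' : push -> stack = [id] (size 1)
  Action 2: reduce by F -> id : pop 1, push F -> stack = [F] (size 1)
  Action 3: reduce by T -> F : pop 1, push T -> stack = [T] (size 1)
  Action 4: reduce by E -> T : pop 1, push E -> stack = [E] (size 1)
Final stack size: 1

1


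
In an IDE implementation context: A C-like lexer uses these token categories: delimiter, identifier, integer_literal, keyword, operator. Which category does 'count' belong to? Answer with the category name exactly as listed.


Token: 'count'
Checking categories:
  identifier: YES
  integer_literal: no
  operator: no
  keyword: no
  delimiter: no
Category: identifier

identifier


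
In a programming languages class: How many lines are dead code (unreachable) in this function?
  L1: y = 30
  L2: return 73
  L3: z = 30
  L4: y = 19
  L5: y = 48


Analyzing control flow:
  L1: reachable (before return)
  L2: reachable (return statement)
  L3: DEAD (after return at L2)
  L4: DEAD (after return at L2)
  L5: DEAD (after return at L2)
Return at L2, total lines = 5
Dead lines: L3 through L5
Count: 3

3


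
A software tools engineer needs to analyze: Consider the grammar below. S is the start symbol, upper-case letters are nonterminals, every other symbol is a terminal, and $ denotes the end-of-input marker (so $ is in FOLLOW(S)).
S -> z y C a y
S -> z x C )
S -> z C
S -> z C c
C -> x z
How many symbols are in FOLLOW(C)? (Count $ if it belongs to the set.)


S is the start symbol and does not occur in any rule body, so FOLLOW(S) = {$}.
Examining every occurrence of C in a rule body:
  S -> z y C a y : C is followed by terminal 'a' -> add 'a'
  S -> z x C ) : C is followed by terminal ')' -> add ')'
  S -> z C : C is at the right end -> add FOLLOW(S) = {$}
  S -> z C c : C is followed by terminal 'c' -> add 'c'
  C -> x z : C does not occur in the body -> contributes nothing
FOLLOW(C) = {), a, c, $}
Count: 4

4


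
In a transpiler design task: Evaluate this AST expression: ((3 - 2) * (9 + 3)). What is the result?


Expression: ((3 - 2) * (9 + 3))
Evaluating step by step:
  3 - 2 = 1
  9 + 3 = 12
  1 * 12 = 12
Result: 12

12


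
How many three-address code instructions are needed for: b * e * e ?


Expression: b * e * e
Generating three-address code (respecting * over +/- precedence):
  Instruction 1: t1 = b * e
  Instruction 2: t2 = t1 * e
Total instructions: 2

2


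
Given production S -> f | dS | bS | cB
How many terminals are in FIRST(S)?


Production: S -> f | dS | bS | cB
Examining each alternative for leading terminals:
  S -> f : first terminal = 'f'
  S -> dS : first terminal = 'd'
  S -> bS : first terminal = 'b'
  S -> cB : first terminal = 'c'
FIRST(S) = {b, c, d, f}
Count: 4

4


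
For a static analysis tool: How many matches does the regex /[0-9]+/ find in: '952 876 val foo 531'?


Pattern: /[0-9]+/ (int literals)
Input: '952 876 val foo 531'
Scanning for matches:
  Match 1: '952'
  Match 2: '876'
  Match 3: '531'
Total matches: 3

3


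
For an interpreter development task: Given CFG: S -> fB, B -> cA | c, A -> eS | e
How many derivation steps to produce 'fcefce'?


Grammar: S -> fB, B -> cA | c, A -> eS | e
Deriving 'fcefce':
Step 1: S -> fB => fB
Step 2: B -> cA => fcA
Step 3: A -> eS => fceS
Step 4: S -> fB => fcefB
Step 5: B -> cA => fcefcA
Step 6: A -> e => fcefce
Total derivation steps: 6

6


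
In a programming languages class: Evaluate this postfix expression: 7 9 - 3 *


Processing tokens left to right:
Push 7, Push 9
Pop 7 and 9, compute 7 - 9 = -2, push -2
Push 3
Pop -2 and 3, compute -2 * 3 = -6, push -6
Stack result: -6

-6


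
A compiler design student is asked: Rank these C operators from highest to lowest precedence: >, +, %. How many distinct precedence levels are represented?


Looking up precedence for each operator:
  > -> precedence 4
  + -> precedence 5
  % -> precedence 6
Sorted highest to lowest: %, +, >
Distinct precedence values: [6, 5, 4]
Number of distinct levels: 3

3


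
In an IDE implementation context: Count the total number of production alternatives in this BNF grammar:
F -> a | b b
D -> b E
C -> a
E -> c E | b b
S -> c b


Counting alternatives per rule:
  F: 2 alternative(s)
  D: 1 alternative(s)
  C: 1 alternative(s)
  E: 2 alternative(s)
  S: 1 alternative(s)
Sum: 2 + 1 + 1 + 2 + 1 = 7

7


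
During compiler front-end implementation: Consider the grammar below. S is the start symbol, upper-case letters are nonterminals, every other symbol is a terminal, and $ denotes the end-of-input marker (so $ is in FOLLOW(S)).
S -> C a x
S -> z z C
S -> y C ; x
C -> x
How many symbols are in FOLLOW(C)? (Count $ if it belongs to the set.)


S is the start symbol and does not occur in any rule body, so FOLLOW(S) = {$}.
Examining every occurrence of C in a rule body:
  S -> C a x : C is followed by terminal 'a' -> add 'a'
  S -> z z C : C is at the right end -> add FOLLOW(S) = {$}
  S -> y C ; x : C is followed by terminal ';' -> add ';'
  C -> x : C does not occur in the body -> contributes nothing
FOLLOW(C) = {;, a, $}
Count: 3

3


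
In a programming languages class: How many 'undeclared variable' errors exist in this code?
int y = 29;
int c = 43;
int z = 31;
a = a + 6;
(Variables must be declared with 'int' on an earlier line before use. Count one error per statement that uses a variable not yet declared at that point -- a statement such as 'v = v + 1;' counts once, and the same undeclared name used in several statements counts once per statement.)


Scanning code line by line:
  Line 1: declare 'y' -> declared = ['y']
  Line 2: declare 'c' -> declared = ['c', 'y']
  Line 3: declare 'z' -> declared = ['c', 'y', 'z']
  Line 4: use 'a' -> ERROR (undeclared)
Total undeclared variable errors: 1

1


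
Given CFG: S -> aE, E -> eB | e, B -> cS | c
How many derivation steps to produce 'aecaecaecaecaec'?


Grammar: S -> aE, E -> eB | e, B -> cS | c
Deriving 'aecaecaecaecaec':
Step 1: S -> aE => aE
Step 2: E -> eB => aeB
Step 3: B -> cS => aecS
Step 4: S -> aE => aecaE
Step 5: E -> eB => aecaeB
Step 6: B -> cS => aecaecS
Step 7: S -> aE => aecaecaE
Step 8: E -> eB => aecaecaeB
Step 9: B -> cS => aecaecaecS
Step 10: S -> aE => aecaecaecaE
Step 11: E -> eB => aecaecaecaeB
Step 12: B -> cS => aecaecaecaecS
Step 13: S -> aE => aecaecaecaecaE
Step 14: E -> eB => aecaecaecaecaeB
Step 15: B -> c => aecaecaecaecaec
Total derivation steps: 15

15


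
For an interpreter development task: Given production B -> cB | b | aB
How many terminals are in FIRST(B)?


Production: B -> cB | b | aB
Examining each alternative for leading terminals:
  B -> cB : first terminal = 'c'
  B -> b : first terminal = 'b'
  B -> aB : first terminal = 'a'
FIRST(B) = {a, b, c}
Count: 3

3


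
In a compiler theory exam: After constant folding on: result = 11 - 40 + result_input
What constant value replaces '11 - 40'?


Identifying constant sub-expression:
  Original: result = 11 - 40 + result_input
  11 and 40 are both compile-time constants
  Evaluating: 11 - 40 = -29
  After folding: result = -29 + result_input

-29


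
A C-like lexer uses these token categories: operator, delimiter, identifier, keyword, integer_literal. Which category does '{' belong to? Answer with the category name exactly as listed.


Token: '{'
Checking categories:
  identifier: no
  integer_literal: no
  operator: no
  keyword: no
  delimiter: YES
Category: delimiter

delimiter


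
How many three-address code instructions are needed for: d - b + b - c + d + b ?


Expression: d - b + b - c + d + b
Generating three-address code (respecting * over +/- precedence):
  Instruction 1: t1 = d - b
  Instruction 2: t2 = t1 + b
  Instruction 3: t3 = t2 - c
  Instruction 4: t4 = t3 + d
  Instruction 5: t5 = t4 + b
Total instructions: 5

5


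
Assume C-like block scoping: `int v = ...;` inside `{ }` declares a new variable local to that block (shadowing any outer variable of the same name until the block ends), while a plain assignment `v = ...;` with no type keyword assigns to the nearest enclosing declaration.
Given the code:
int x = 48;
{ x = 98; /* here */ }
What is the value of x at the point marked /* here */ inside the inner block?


Analyzing scoping rules:
Outer scope: declares x = 48
Inner block: 'x = 98;' has no type keyword, so it is an assignment to the outer x (no shadowing)
Inside the block, after the assignment -> 98
Result: 98

98


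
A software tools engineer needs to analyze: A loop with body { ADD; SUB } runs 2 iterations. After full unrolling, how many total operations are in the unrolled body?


Loop body operations: ADD, SUB (2 ops per iteration)
Unrolling 2 iterations:
  Iteration 1: ADD, SUB (2 ops)
  Iteration 2: ADD, SUB (2 ops)
Total: 2 iterations * 2 ops/iter = 4 operations

4


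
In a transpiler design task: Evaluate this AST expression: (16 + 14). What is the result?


Expression: (16 + 14)
Evaluating step by step:
  16 + 14 = 30
Result: 30

30


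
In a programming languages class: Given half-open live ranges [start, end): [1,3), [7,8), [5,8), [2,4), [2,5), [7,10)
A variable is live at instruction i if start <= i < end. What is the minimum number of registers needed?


Live ranges:
  Var0: [1, 3)
  Var1: [7, 8)
  Var2: [5, 8)
  Var3: [2, 4)
  Var4: [2, 5)
  Var5: [7, 10)
Sweep-line events (position, delta, active):
  pos=1 start -> active=1
  pos=2 start -> active=2
  pos=2 start -> active=3
  pos=3 end -> active=2
  pos=4 end -> active=1
  pos=5 end -> active=0
  pos=5 start -> active=1
  pos=7 start -> active=2
  pos=7 start -> active=3
  pos=8 end -> active=2
  pos=8 end -> active=1
  pos=10 end -> active=0
Maximum simultaneous active: 3
Minimum registers needed: 3

3


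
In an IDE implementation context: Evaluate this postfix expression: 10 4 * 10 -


Processing tokens left to right:
Push 10, Push 4
Pop 10 and 4, compute 10 * 4 = 40, push 40
Push 10
Pop 40 and 10, compute 40 - 10 = 30, push 30
Stack result: 30

30


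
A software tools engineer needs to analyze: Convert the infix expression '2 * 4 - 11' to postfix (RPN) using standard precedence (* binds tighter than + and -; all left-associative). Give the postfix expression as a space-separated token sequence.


Applying the shunting-yard algorithm:
  Operand 2 -> output
  Push '*' onto operator stack -> op-stack: [*]
  Operand 4 -> output
  See '-' (prec 1); top '*' (prec 2) >= it -> pop '*' to output
  Push '-' onto operator stack -> op-stack: [-]
  Operand 11 -> output
  End of input: pop '-' to output
Postfix result: 2 4 * 11 -

2 4 * 11 -


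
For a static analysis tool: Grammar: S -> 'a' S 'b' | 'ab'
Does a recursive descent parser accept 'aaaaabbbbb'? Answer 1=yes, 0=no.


Grammar accepts strings of the form a^n b^n (n >= 1)
Word: 'aaaaabbbbb'
Counting: 5 a's and 5 b's
Check: 5 == 5? Yes
Derivation (S -> aSb applied 4 time(s), then S -> ab): S => aSb => aaSbb => aaaSbbb => aaaaSbbbb => aaaaabbbbb
Accepted

1


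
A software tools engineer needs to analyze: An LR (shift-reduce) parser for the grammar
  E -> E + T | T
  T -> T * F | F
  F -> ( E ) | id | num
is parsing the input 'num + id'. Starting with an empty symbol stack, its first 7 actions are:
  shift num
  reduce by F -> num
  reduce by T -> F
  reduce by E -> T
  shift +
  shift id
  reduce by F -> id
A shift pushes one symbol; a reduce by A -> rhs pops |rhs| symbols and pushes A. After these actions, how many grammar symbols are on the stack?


Tracking the symbol stack through each action:
  Action 1: shift 'num' : push -> stack = [num] (size 1)
  Action 2: reduce by F -> num : pop 1, push F -> stack = [F] (size 1)
  Action 3: reduce by T -> F : pop 1, push T -> stack = [T] (size 1)
  Action 4: reduce by E -> T : pop 1, push E -> stack = [E] (size 1)
  Action 5: shift '+' : push -> stack = [E, +] (size 2)
  Action 6: shift 'id' : push -> stack = [E, +, id] (size 3)
  Action 7: reduce by F -> id : pop 1, push F -> stack = [E, +, F] (size 3)
Final stack size: 3

3


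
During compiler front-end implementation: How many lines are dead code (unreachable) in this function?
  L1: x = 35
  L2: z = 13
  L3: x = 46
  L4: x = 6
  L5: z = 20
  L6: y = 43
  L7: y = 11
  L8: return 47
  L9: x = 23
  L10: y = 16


Analyzing control flow:
  L1: reachable (before return)
  L2: reachable (before return)
  L3: reachable (before return)
  L4: reachable (before return)
  L5: reachable (before return)
  L6: reachable (before return)
  L7: reachable (before return)
  L8: reachable (return statement)
  L9: DEAD (after return at L8)
  L10: DEAD (after return at L8)
Return at L8, total lines = 10
Dead lines: L9 through L10
Count: 2

2


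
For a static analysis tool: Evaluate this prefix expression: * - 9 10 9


Parsing prefix expression: * - 9 10 9
Step 1: Innermost operation '- 9 10'
  9 - 10 = -1
Step 2: Outer operation '* [-1] 9'
  -1 * 9 = -9

-9


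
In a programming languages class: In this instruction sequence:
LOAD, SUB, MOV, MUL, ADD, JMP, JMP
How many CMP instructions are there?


Scanning instruction sequence for CMP:
  Position 1: LOAD
  Position 2: SUB
  Position 3: MOV
  Position 4: MUL
  Position 5: ADD
  Position 6: JMP
  Position 7: JMP
Matches at positions: []
Total CMP count: 0

0


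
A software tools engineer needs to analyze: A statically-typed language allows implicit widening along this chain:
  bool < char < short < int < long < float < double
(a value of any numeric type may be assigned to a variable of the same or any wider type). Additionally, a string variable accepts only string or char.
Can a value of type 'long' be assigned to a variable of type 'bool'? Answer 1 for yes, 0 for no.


Target variable type: bool
Source value type: long
Numeric ranks: long=4, bool=0
Widening allowed iff rank(source) <= rank(target): 4 <= 0? No
Result: 0

0


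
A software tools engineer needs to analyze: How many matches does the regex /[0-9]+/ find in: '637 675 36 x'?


Pattern: /[0-9]+/ (int literals)
Input: '637 675 36 x'
Scanning for matches:
  Match 1: '637'
  Match 2: '675'
  Match 3: '36'
Total matches: 3

3


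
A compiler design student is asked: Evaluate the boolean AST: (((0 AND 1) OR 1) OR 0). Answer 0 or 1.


Step 1: Evaluate inner node
  0 AND 1 = 0
Step 2: Evaluate next node
  0 OR 1 = 1
Step 3: Evaluate root node
  1 OR 0 = 1

1


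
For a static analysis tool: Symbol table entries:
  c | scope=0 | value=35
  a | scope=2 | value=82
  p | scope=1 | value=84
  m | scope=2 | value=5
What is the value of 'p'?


Searching symbol table for 'p':
  c | scope=0 | value=35
  a | scope=2 | value=82
  p | scope=1 | value=84 <- MATCH
  m | scope=2 | value=5
Found 'p' at scope 1 with value 84

84


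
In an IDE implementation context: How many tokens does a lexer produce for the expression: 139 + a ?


Scanning '139 + a'
Token 1: '139' -> integer_literal
Token 2: '+' -> operator
Token 3: 'a' -> identifier
Total tokens: 3

3


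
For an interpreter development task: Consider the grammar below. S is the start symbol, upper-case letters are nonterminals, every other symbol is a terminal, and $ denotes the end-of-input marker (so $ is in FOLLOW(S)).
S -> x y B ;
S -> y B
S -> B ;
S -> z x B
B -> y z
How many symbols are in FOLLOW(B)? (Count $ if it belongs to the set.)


S is the start symbol and does not occur in any rule body, so FOLLOW(S) = {$}.
Examining every occurrence of B in a rule body:
  S -> x y B ; : B is followed by terminal ';' -> add ';'
  S -> y B : B is at the right end -> add FOLLOW(S) = {$}
  S -> B ; : B is followed by terminal ';' -> add ';' (already in the set)
  S -> z x B : B is at the right end -> add FOLLOW(S) = {$} (already in the set)
  B -> y z : B does not occur in the body -> contributes nothing
FOLLOW(B) = {;, $}
Count: 2

2


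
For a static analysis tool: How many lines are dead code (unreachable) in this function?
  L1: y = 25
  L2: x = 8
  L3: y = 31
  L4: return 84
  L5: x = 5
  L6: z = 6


Analyzing control flow:
  L1: reachable (before return)
  L2: reachable (before return)
  L3: reachable (before return)
  L4: reachable (return statement)
  L5: DEAD (after return at L4)
  L6: DEAD (after return at L4)
Return at L4, total lines = 6
Dead lines: L5 through L6
Count: 2

2


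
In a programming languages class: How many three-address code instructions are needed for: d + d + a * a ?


Expression: d + d + a * a
Generating three-address code (respecting * over +/- precedence):
  Instruction 1: t1 = a * a
  Instruction 2: t2 = d + d
  Instruction 3: t3 = t2 + t1
Total instructions: 3

3


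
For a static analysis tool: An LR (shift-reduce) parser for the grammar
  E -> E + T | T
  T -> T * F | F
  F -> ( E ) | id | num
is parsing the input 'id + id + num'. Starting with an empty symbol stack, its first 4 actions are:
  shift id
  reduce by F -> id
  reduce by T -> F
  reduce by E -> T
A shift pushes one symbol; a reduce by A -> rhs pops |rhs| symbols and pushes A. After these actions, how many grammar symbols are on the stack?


Tracking the symbol stack through each action:
  Action 1: shift 'id' : push -> stack = [id] (size 1)
  Action 2: reduce by F -> id : pop 1, push F -> stack = [F] (size 1)
  Action 3: reduce by T -> F : pop 1, push T -> stack = [T] (size 1)
  Action 4: reduce by E -> T : pop 1, push E -> stack = [E] (size 1)
Final stack size: 1

1


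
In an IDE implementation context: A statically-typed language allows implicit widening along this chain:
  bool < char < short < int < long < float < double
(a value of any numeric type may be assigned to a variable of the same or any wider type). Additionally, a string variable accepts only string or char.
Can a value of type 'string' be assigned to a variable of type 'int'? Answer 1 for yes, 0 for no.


Target variable type: int
Source value type: string
Rule: string cannot widen to any numeric type
Result: 0

0


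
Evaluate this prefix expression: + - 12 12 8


Parsing prefix expression: + - 12 12 8
Step 1: Innermost operation '- 12 12'
  12 - 12 = 0
Step 2: Outer operation '+ [0] 8'
  0 + 8 = 8

8


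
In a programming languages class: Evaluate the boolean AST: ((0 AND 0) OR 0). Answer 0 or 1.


Step 1: Evaluate inner node
  0 AND 0 = 0
Step 2: Evaluate root node
  0 OR 0 = 0

0


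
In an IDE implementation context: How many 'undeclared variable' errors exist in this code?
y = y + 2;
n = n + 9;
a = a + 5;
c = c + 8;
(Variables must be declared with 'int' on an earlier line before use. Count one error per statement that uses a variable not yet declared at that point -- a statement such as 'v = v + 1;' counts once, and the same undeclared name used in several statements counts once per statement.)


Scanning code line by line:
  Line 1: use 'y' -> ERROR (undeclared)
  Line 2: use 'n' -> ERROR (undeclared)
  Line 3: use 'a' -> ERROR (undeclared)
  Line 4: use 'c' -> ERROR (undeclared)
Total undeclared variable errors: 4

4


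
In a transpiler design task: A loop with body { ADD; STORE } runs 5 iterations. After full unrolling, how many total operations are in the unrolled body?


Loop body operations: ADD, STORE (2 ops per iteration)
Unrolling 5 iterations:
  Iteration 1: ADD, STORE (2 ops)
  Iteration 2: ADD, STORE (2 ops)
  Iteration 3: ADD, STORE (2 ops)
  Iteration 4: ADD, STORE (2 ops)
  Iteration 5: ADD, STORE (2 ops)
Total: 5 iterations * 2 ops/iter = 10 operations

10


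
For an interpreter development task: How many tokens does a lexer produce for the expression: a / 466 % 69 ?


Scanning 'a / 466 % 69'
Token 1: 'a' -> identifier
Token 2: '/' -> operator
Token 3: '466' -> integer_literal
Token 4: '%' -> operator
Token 5: '69' -> integer_literal
Total tokens: 5

5


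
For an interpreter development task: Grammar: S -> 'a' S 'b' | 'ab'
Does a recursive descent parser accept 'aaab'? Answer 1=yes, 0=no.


Grammar accepts strings of the form a^n b^n (n >= 1)
Word: 'aaab'
Counting: 3 a's and 1 b's
Check: 3 == 1? No
Mismatch: a-count != b-count
Rejected

0


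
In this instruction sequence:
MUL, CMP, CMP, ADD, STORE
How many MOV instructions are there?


Scanning instruction sequence for MOV:
  Position 1: MUL
  Position 2: CMP
  Position 3: CMP
  Position 4: ADD
  Position 5: STORE
Matches at positions: []
Total MOV count: 0

0


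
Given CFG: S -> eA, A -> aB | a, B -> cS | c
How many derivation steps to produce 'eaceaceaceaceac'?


Grammar: S -> eA, A -> aB | a, B -> cS | c
Deriving 'eaceaceaceaceac':
Step 1: S -> eA => eA
Step 2: A -> aB => eaB
Step 3: B -> cS => eacS
Step 4: S -> eA => eaceA
Step 5: A -> aB => eaceaB
Step 6: B -> cS => eaceacS
Step 7: S -> eA => eaceaceA
Step 8: A -> aB => eaceaceaB
Step 9: B -> cS => eaceaceacS
Step 10: S -> eA => eaceaceaceA
Step 11: A -> aB => eaceaceaceaB
Step 12: B -> cS => eaceaceaceacS
Step 13: S -> eA => eaceaceaceaceA
Step 14: A -> aB => eaceaceaceaceaB
Step 15: B -> c => eaceaceaceaceac
Total derivation steps: 15

15


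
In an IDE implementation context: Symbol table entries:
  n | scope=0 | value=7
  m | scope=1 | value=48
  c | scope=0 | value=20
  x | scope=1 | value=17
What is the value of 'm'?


Searching symbol table for 'm':
  n | scope=0 | value=7
  m | scope=1 | value=48 <- MATCH
  c | scope=0 | value=20
  x | scope=1 | value=17
Found 'm' at scope 1 with value 48

48


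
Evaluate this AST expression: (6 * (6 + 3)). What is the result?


Expression: (6 * (6 + 3))
Evaluating step by step:
  6 + 3 = 9
  6 * 9 = 54
Result: 54

54


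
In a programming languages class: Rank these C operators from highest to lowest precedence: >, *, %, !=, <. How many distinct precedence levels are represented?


Looking up precedence for each operator:
  > -> precedence 4
  * -> precedence 6
  % -> precedence 6
  != -> precedence 3
  < -> precedence 4
Sorted highest to lowest: *, %, >, <, !=
Distinct precedence values: [6, 4, 3]
Number of distinct levels: 3

3


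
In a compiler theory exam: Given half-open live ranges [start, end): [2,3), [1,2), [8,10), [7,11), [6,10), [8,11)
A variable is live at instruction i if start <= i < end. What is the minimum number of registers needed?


Live ranges:
  Var0: [2, 3)
  Var1: [1, 2)
  Var2: [8, 10)
  Var3: [7, 11)
  Var4: [6, 10)
  Var5: [8, 11)
Sweep-line events (position, delta, active):
  pos=1 start -> active=1
  pos=2 end -> active=0
  pos=2 start -> active=1
  pos=3 end -> active=0
  pos=6 start -> active=1
  pos=7 start -> active=2
  pos=8 start -> active=3
  pos=8 start -> active=4
  pos=10 end -> active=3
  pos=10 end -> active=2
  pos=11 end -> active=1
  pos=11 end -> active=0
Maximum simultaneous active: 4
Minimum registers needed: 4

4


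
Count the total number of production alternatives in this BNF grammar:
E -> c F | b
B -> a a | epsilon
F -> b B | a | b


Counting alternatives per rule:
  E: 2 alternative(s)
  B: 2 alternative(s)
  F: 3 alternative(s)
Sum: 2 + 2 + 3 = 7

7


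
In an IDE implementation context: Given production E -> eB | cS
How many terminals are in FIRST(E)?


Production: E -> eB | cS
Examining each alternative for leading terminals:
  E -> eB : first terminal = 'e'
  E -> cS : first terminal = 'c'
FIRST(E) = {c, e}
Count: 2

2


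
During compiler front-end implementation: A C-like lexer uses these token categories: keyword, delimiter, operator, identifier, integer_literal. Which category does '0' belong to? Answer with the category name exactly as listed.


Token: '0'
Checking categories:
  identifier: no
  integer_literal: YES
  operator: no
  keyword: no
  delimiter: no
Category: integer_literal

integer_literal


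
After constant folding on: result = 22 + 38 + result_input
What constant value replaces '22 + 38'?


Identifying constant sub-expression:
  Original: result = 22 + 38 + result_input
  22 and 38 are both compile-time constants
  Evaluating: 22 + 38 = 60
  After folding: result = 60 + result_input

60


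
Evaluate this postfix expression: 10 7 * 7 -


Processing tokens left to right:
Push 10, Push 7
Pop 10 and 7, compute 10 * 7 = 70, push 70
Push 7
Pop 70 and 7, compute 70 - 7 = 63, push 63
Stack result: 63

63


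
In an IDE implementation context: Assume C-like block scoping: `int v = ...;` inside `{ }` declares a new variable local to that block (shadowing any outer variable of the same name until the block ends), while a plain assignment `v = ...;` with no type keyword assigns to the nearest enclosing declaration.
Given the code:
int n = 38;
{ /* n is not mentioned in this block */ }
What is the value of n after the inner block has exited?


Analyzing scoping rules:
Outer scope: declares n = 38
Inner block: n is neither redeclared nor assigned -> unchanged
After the block -> 38
Result: 38

38


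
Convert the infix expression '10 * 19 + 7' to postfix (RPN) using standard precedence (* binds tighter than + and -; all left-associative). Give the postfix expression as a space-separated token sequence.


Applying the shunting-yard algorithm:
  Operand 10 -> output
  Push '*' onto operator stack -> op-stack: [*]
  Operand 19 -> output
  See '+' (prec 1); top '*' (prec 2) >= it -> pop '*' to output
  Push '+' onto operator stack -> op-stack: [+]
  Operand 7 -> output
  End of input: pop '+' to output
Postfix result: 10 19 * 7 +

10 19 * 7 +


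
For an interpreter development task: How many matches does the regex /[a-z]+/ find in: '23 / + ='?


Pattern: /[a-z]+/ (identifiers)
Input: '23 / + ='
Scanning for matches:
Total matches: 0

0


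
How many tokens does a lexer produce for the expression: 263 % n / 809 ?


Scanning '263 % n / 809'
Token 1: '263' -> integer_literal
Token 2: '%' -> operator
Token 3: 'n' -> identifier
Token 4: '/' -> operator
Token 5: '809' -> integer_literal
Total tokens: 5

5


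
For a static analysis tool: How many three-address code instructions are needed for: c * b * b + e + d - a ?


Expression: c * b * b + e + d - a
Generating three-address code (respecting * over +/- precedence):
  Instruction 1: t1 = c * b
  Instruction 2: t2 = t1 * b
  Instruction 3: t3 = t2 + e
  Instruction 4: t4 = t3 + d
  Instruction 5: t5 = t4 - a
Total instructions: 5

5


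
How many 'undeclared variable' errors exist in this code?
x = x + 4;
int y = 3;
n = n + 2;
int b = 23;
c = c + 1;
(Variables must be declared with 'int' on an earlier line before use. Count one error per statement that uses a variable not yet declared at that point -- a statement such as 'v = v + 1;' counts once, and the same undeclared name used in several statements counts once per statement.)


Scanning code line by line:
  Line 1: use 'x' -> ERROR (undeclared)
  Line 2: declare 'y' -> declared = ['y']
  Line 3: use 'n' -> ERROR (undeclared)
  Line 4: declare 'b' -> declared = ['b', 'y']
  Line 5: use 'c' -> ERROR (undeclared)
Total undeclared variable errors: 3

3


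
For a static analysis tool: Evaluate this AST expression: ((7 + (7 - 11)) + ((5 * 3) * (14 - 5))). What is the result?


Expression: ((7 + (7 - 11)) + ((5 * 3) * (14 - 5)))
Evaluating step by step:
  7 - 11 = -4
  7 + -4 = 3
  5 * 3 = 15
  14 - 5 = 9
  15 * 9 = 135
  3 + 135 = 138
Result: 138

138


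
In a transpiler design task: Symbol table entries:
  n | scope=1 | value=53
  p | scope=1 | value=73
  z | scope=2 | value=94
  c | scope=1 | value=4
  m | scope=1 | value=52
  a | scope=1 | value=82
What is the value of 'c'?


Searching symbol table for 'c':
  n | scope=1 | value=53
  p | scope=1 | value=73
  z | scope=2 | value=94
  c | scope=1 | value=4 <- MATCH
  m | scope=1 | value=52
  a | scope=1 | value=82
Found 'c' at scope 1 with value 4

4


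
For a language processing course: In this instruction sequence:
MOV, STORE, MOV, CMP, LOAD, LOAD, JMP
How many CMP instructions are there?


Scanning instruction sequence for CMP:
  Position 1: MOV
  Position 2: STORE
  Position 3: MOV
  Position 4: CMP <- MATCH
  Position 5: LOAD
  Position 6: LOAD
  Position 7: JMP
Matches at positions: [4]
Total CMP count: 1

1


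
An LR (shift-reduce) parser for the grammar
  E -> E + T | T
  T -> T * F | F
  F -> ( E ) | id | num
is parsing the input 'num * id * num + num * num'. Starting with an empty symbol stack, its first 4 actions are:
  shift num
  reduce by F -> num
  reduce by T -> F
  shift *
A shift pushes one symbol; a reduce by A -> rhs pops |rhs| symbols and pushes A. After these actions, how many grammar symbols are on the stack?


Tracking the symbol stack through each action:
  Action 1: shift 'num' : push -> stack = [num] (size 1)
  Action 2: reduce by F -> num : pop 1, push F -> stack = [F] (size 1)
  Action 3: reduce by T -> F : pop 1, push T -> stack = [T] (size 1)
  Action 4: shift '*' : push -> stack = [T, *] (size 2)
Final stack size: 2

2


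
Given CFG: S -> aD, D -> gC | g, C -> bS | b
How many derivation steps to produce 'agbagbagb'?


Grammar: S -> aD, D -> gC | g, C -> bS | b
Deriving 'agbagbagb':
Step 1: S -> aD => aD
Step 2: D -> gC => agC
Step 3: C -> bS => agbS
Step 4: S -> aD => agbaD
Step 5: D -> gC => agbagC
Step 6: C -> bS => agbagbS
Step 7: S -> aD => agbagbaD
Step 8: D -> gC => agbagbagC
Step 9: C -> b => agbagbagb
Total derivation steps: 9

9


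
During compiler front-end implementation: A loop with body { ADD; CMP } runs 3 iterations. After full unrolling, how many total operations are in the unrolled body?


Loop body operations: ADD, CMP (2 ops per iteration)
Unrolling 3 iterations:
  Iteration 1: ADD, CMP (2 ops)
  Iteration 2: ADD, CMP (2 ops)
  Iteration 3: ADD, CMP (2 ops)
Total: 3 iterations * 2 ops/iter = 6 operations

6


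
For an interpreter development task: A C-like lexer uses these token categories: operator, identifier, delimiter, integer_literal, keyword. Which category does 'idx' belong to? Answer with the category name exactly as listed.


Token: 'idx'
Checking categories:
  identifier: YES
  integer_literal: no
  operator: no
  keyword: no
  delimiter: no
Category: identifier

identifier


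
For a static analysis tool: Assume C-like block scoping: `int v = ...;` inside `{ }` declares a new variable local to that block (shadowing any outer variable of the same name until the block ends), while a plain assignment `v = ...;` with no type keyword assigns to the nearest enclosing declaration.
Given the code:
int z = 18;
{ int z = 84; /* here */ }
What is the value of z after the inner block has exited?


Analyzing scoping rules:
Outer scope: declares z = 18
Inner block: 'int z = 84;' declares a NEW z that shadows the outer one
When the block exits the inner z goes out of scope; the outer z was never modified -> 18
Result: 18

18


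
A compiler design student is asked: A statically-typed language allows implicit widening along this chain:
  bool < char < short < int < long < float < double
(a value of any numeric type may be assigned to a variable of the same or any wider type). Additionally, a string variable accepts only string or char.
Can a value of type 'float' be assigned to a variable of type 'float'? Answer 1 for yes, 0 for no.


Target variable type: float
Source value type: float
Numeric ranks: float=5, float=5
Widening allowed iff rank(source) <= rank(target): 5 <= 5? Yes
Result: 1

1


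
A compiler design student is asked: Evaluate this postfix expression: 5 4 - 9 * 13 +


Processing tokens left to right:
Push 5, Push 4
Pop 5 and 4, compute 5 - 4 = 1, push 1
Push 9
Pop 1 and 9, compute 1 * 9 = 9, push 9
Push 13
Pop 9 and 13, compute 9 + 13 = 22, push 22
Stack result: 22

22


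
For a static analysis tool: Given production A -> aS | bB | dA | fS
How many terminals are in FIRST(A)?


Production: A -> aS | bB | dA | fS
Examining each alternative for leading terminals:
  A -> aS : first terminal = 'a'
  A -> bB : first terminal = 'b'
  A -> dA : first terminal = 'd'
  A -> fS : first terminal = 'f'
FIRST(A) = {a, b, d, f}
Count: 4

4


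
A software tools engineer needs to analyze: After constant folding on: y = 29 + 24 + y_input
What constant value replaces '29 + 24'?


Identifying constant sub-expression:
  Original: y = 29 + 24 + y_input
  29 and 24 are both compile-time constants
  Evaluating: 29 + 24 = 53
  After folding: y = 53 + y_input

53


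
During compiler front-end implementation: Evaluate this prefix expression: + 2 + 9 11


Parsing prefix expression: + 2 + 9 11
Step 1: Innermost operation '+ 9 11'
  9 + 11 = 20
Step 2: Outer operation '+ 2 [20]'
  2 + 20 = 22

22


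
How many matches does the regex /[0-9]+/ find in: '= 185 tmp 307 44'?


Pattern: /[0-9]+/ (int literals)
Input: '= 185 tmp 307 44'
Scanning for matches:
  Match 1: '185'
  Match 2: '307'
  Match 3: '44'
Total matches: 3

3


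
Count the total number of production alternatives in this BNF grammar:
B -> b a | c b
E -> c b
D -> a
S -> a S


Counting alternatives per rule:
  B: 2 alternative(s)
  E: 1 alternative(s)
  D: 1 alternative(s)
  S: 1 alternative(s)
Sum: 2 + 1 + 1 + 1 = 5

5


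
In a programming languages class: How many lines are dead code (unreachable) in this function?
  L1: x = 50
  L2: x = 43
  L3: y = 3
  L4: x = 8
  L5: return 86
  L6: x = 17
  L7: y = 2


Analyzing control flow:
  L1: reachable (before return)
  L2: reachable (before return)
  L3: reachable (before return)
  L4: reachable (before return)
  L5: reachable (return statement)
  L6: DEAD (after return at L5)
  L7: DEAD (after return at L5)
Return at L5, total lines = 7
Dead lines: L6 through L7
Count: 2

2


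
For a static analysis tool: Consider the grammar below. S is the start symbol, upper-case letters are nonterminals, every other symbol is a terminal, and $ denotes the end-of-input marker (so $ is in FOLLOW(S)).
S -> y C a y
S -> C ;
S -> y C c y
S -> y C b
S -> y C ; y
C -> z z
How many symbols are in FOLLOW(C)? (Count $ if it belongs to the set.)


S is the start symbol and does not occur in any rule body, so FOLLOW(S) = {$}.
Examining every occurrence of C in a rule body:
  S -> y C a y : C is followed by terminal 'a' -> add 'a'
  S -> C ; : C is followed by terminal ';' -> add ';'
  S -> y C c y : C is followed by terminal 'c' -> add 'c'
  S -> y C b : C is followed by terminal 'b' -> add 'b'
  S -> y C ; y : C is followed by terminal ';' -> add ';' (already in the set)
  C -> z z : C does not occur in the body -> contributes nothing
FOLLOW(C) = {;, a, b, c}
Count: 4

4


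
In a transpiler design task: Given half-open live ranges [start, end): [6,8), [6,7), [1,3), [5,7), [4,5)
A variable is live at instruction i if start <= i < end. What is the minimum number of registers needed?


Live ranges:
  Var0: [6, 8)
  Var1: [6, 7)
  Var2: [1, 3)
  Var3: [5, 7)
  Var4: [4, 5)
Sweep-line events (position, delta, active):
  pos=1 start -> active=1
  pos=3 end -> active=0
  pos=4 start -> active=1
  pos=5 end -> active=0
  pos=5 start -> active=1
  pos=6 start -> active=2
  pos=6 start -> active=3
  pos=7 end -> active=2
  pos=7 end -> active=1
  pos=8 end -> active=0
Maximum simultaneous active: 3
Minimum registers needed: 3

3


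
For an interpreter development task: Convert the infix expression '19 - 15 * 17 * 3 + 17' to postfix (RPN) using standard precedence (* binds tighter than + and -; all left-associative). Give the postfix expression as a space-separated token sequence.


Applying the shunting-yard algorithm:
  Operand 19 -> output
  Push '-' onto operator stack -> op-stack: [-]
  Operand 15 -> output
  Push '*' onto operator stack -> op-stack: [-, *]
  Operand 17 -> output
  See '*' (prec 2); top '*' (prec 2) >= it -> pop '*' to output
  Push '*' onto operator stack -> op-stack: [-, *]
  Operand 3 -> output
  See '+' (prec 1); top '*' (prec 2) >= it -> pop '*' to output
  See '+' (prec 1); top '-' (prec 1) >= it -> pop '-' to output
  Push '+' onto operator stack -> op-stack: [+]
  Operand 17 -> output
  End of input: pop '+' to output
Postfix result: 19 15 17 * 3 * - 17 +

19 15 17 * 3 * - 17 +
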